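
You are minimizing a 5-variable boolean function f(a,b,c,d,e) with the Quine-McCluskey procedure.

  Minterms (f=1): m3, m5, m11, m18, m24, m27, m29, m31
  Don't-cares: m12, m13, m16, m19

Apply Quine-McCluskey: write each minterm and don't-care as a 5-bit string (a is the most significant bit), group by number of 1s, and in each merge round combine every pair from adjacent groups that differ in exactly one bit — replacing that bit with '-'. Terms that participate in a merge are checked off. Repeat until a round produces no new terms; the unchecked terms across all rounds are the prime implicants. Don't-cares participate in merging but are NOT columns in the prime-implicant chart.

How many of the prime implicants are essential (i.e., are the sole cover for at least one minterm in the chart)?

size-2^0 implicants → 00011(✓)  00101(✓)  01011(✓)  01100(✓)  01101(✓)  10000(✓)  10010(✓)  10011(✓)  11000(✓)  11011(✓)  11101(✓)  11111(✓)
size-2^1 implicants → -0011(✓)  -1011(✓)  -1101  0-011(✓)  0-101  0110-  1-000  1-011(✓)  100-0  1001-  11-11  111-1
size-2^2 implicants → --011
Unchecked terms (primes): --011, -1101, 0-101, 0110-, 1-000, 100-0, 1001-, 11-11, 111-1
Minterm coverage:
  m3 ⊆ --011 [E]
  m5 ⊆ 0-101 [E]
  m11 ⊆ --011 [E]
  m18 ⊆ 100-0,1001-
  m24 ⊆ 1-000 [E]
  m27 ⊆ --011,11-11
  m29 ⊆ -1101,111-1
  m31 ⊆ 11-11,111-1
E = {--011, 0-101, 1-000}

3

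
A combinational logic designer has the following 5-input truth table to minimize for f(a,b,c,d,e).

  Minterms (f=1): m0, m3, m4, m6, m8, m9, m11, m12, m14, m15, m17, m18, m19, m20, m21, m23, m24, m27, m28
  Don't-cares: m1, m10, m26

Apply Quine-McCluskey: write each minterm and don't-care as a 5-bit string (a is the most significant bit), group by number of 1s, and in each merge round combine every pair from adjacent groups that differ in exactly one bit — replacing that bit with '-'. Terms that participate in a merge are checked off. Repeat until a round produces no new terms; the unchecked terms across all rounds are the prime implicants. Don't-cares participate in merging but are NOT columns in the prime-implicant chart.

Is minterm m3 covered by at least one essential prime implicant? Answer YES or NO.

NO

[col 0] 00000*, 00001*, 00011*, 00100*, 00110*, 01000*, 01001*, 01010*, 01011*, 01100*, 01110*, 01111*, 10001*, 10010*, 10011*, 10100*, 10101*, 10111*, 11000*, 11010*, 11011*, 11100*
[col 1] -0001*, -0011*, -0100*, -1000*, -1010*, -1011*, -1100*, 0-000*, 0-001*, 0-011*, 0-100*, 0-110*, 00-00*, 000-1*, 0000-*, 001-0*, 01-00*, 01-10*, 01-11*, 010-0*, 010-1*, 0100-*, 0101-*, 011-0*, 0111-*, 1-010*, 1-011*, 1-100*, 10-01*, 10-11*, 100-1*, 1001-*, 101-1*, 1010-, 11-00*, 110-0*, 1101-*
[col 2] --011, --100, -00-1, -1-00, -10-0, -101-, 0--00, 0-0-1, 0-00-, 0-1-0, 01--0, 01-1-, 010--, 1-01-, 10--1
Prime implicants: --011, --100, -00-1, -1-00, -10-0, -101-, 0--00, 0-0-1, 0-00-, 0-1-0, 01--0, 01-1-, 010--, 1-01-, 10--1, 1010-
PI chart (minterm → PIs covering it):
  0 | 0--00,0-00-
  3 | --011,-00-1,0-0-1
  4 | --100,0--00,0-1-0
  6 | 0-1-0  (sole → essential)
  8 | -1-00,-10-0,0--00,0-00-,01--0,010--
  9 | 0-0-1,0-00-,010--
  11 | --011,-101-,0-0-1,01-1-,010--
  12 | --100,-1-00,0--00,0-1-0,01--0
  14 | 0-1-0,01--0,01-1-
  15 | 01-1-  (sole → essential)
  17 | -00-1,10--1
  18 | 1-01-  (sole → essential)
  19 | --011,-00-1,1-01-,10--1
  20 | --100,1010-
  21 | 10--1,1010-
  23 | 10--1  (sole → essential)
  24 | -1-00,-10-0
  27 | --011,-101-,1-01-
  28 | --100,-1-00
Essential prime implicants: 0-1-0, 01-1-, 1-01-, 10--1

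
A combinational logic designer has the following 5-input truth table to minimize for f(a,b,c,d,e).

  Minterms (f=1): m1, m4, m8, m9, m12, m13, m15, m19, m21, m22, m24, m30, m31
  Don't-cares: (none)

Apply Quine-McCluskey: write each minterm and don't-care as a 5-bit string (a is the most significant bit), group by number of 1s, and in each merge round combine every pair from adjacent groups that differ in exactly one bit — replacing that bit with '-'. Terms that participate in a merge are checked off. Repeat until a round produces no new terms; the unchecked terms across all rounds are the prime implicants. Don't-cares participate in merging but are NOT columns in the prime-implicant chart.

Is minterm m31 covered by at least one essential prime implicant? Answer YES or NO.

NO

Round 0: 00001✓ 00100✓ 01000✓ 01001✓ 01100✓ 01101✓ 01111✓ 10011 10101 10110✓ 11000✓ 11110✓ 11111✓
Round 1: -1000 -1111 0-001 0-100 01-00✓ 01-01✓ 0100-✓ 011-1 0110-✓ 1-110 1111-
Round 2: 01-0-
PIs = {-1000, -1111, 0-001, 0-100, 01-0-, 011-1, 1-110, 10011, 10101, 1111-}
Coverage chart:
  m1: 0-001 ←essential
  m4: 0-100 ←essential
  m8: -1000,01-0-
  m9: 0-001,01-0-
  m12: 0-100,01-0-
  m13: 01-0-,011-1
  m15: -1111,011-1
  m19: 10011 ←essential
  m21: 10101 ←essential
  m22: 1-110 ←essential
  m24: -1000 ←essential
  m30: 1-110,1111-
  m31: -1111,1111-
Essential: -1000, 0-001, 0-100, 1-110, 10011, 10101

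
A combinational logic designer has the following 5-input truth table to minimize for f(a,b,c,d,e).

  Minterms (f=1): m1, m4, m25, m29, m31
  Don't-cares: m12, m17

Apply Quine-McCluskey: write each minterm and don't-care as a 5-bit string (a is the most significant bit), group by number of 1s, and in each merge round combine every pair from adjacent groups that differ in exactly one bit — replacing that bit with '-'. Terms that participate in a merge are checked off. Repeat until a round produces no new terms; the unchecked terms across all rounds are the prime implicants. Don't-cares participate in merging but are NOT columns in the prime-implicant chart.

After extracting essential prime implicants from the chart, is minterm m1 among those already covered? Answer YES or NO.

size-2^0 implicants → 00001(✓)  00100(✓)  01100(✓)  10001(✓)  11001(✓)  11101(✓)  11111(✓)
size-2^1 implicants → -0001  0-100  1-001  11-01  111-1
Unchecked terms (primes): -0001, 0-100, 1-001, 11-01, 111-1
Minterm coverage:
  m1 ⊆ -0001 [E]
  m4 ⊆ 0-100 [E]
  m25 ⊆ 1-001,11-01
  m29 ⊆ 11-01,111-1
  m31 ⊆ 111-1 [E]
E = {-0001, 0-100, 111-1}

YES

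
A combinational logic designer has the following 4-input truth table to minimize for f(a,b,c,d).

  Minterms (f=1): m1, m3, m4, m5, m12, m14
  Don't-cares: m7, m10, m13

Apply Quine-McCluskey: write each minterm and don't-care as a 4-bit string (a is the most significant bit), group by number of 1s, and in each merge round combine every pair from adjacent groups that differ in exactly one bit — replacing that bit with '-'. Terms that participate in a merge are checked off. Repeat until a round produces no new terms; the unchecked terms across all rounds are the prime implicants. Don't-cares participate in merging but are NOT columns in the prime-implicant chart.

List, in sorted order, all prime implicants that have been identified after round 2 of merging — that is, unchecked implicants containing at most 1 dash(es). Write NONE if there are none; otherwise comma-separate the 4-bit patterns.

1-10, 11-0

[col 0] 0001*, 0011*, 0100*, 0101*, 0111*, 1010*, 1100*, 1101*, 1110*
[col 1] -100*, -101*, 0-01*, 0-11*, 00-1*, 01-1*, 010-*, 1-10, 11-0, 110-*
[col 2] -10-, 0--1
Prime implicants: -10-, 0--1, 1-10, 11-0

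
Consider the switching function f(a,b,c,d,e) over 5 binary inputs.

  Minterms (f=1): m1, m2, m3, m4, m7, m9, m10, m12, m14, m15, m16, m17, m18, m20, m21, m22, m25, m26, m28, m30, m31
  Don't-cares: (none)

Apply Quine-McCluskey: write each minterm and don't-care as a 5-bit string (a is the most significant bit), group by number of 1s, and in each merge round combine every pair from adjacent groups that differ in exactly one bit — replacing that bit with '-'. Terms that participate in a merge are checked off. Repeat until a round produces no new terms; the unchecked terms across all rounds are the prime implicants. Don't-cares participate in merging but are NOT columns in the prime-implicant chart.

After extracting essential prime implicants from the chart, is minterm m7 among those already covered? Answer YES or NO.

NO

Round 0: 00001✓ 00010✓ 00011✓ 00100✓ 00111✓ 01001✓ 01010✓ 01100✓ 01110✓ 01111✓ 10000✓ 10001✓ 10010✓ 10100✓ 10101✓ 10110✓ 11001✓ 11010✓ 11100✓ 11110✓ 11111✓
Round 1: -0001✓ -0010✓ -0100✓ -1001✓ -1010✓ -1100✓ -1110✓ -1111✓ 0-001✓ 0-010✓ 0-100✓ 0-111 00-11 000-1 0001- 01-10✓ 011-0✓ 0111-✓ 1-001✓ 1-010✓ 1-100✓ 1-110✓ 10-00✓ 10-01✓ 10-10✓ 100-0✓ 1000-✓ 101-0✓ 1010-✓ 11-10✓ 111-0✓ 1111-✓
Round 2: --001 --010 --100 -1-10 -11-0 -111- 1--10 1-1-0 10--0 10-0-
PIs = {--001, --010, --100, -1-10, -11-0, -111-, 0-111, 00-11, 000-1, 0001-, 1--10, 1-1-0, 10--0, 10-0-}
Coverage chart:
  m1: --001,000-1
  m2: --010,0001-
  m3: 00-11,000-1,0001-
  m4: --100 ←essential
  m7: 0-111,00-11
  m9: --001 ←essential
  m10: --010,-1-10
  m12: --100,-11-0
  m14: -1-10,-11-0,-111-
  m15: -111-,0-111
  m16: 10--0,10-0-
  m17: --001,10-0-
  m18: --010,1--10,10--0
  m20: --100,1-1-0,10--0,10-0-
  m21: 10-0- ←essential
  m22: 1--10,1-1-0,10--0
  m25: --001 ←essential
  m26: --010,-1-10,1--10
  m28: --100,-11-0,1-1-0
  m30: -1-10,-11-0,-111-,1--10,1-1-0
  m31: -111- ←essential
Essential: --001, --100, -111-, 10-0-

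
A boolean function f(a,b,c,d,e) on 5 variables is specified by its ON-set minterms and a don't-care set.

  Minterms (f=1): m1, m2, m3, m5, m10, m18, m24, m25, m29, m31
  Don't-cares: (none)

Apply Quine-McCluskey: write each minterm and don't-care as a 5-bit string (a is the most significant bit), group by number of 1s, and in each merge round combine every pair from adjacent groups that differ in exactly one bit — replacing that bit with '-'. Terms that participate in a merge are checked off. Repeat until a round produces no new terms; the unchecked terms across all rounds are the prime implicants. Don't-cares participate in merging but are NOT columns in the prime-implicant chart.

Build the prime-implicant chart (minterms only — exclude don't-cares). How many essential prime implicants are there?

Round 0: 00001✓ 00010✓ 00011✓ 00101✓ 01010✓ 10010✓ 11000✓ 11001✓ 11101✓ 11111✓
Round 1: -0010 0-010 00-01 000-1 0001- 11-01 1100- 111-1
PIs = {-0010, 0-010, 00-01, 000-1, 0001-, 11-01, 1100-, 111-1}
Coverage chart:
  m1: 00-01,000-1
  m2: -0010,0-010,0001-
  m3: 000-1,0001-
  m5: 00-01 ←essential
  m10: 0-010 ←essential
  m18: -0010 ←essential
  m24: 1100- ←essential
  m25: 11-01,1100-
  m29: 11-01,111-1
  m31: 111-1 ←essential
Essential: -0010, 0-010, 00-01, 1100-, 111-1

5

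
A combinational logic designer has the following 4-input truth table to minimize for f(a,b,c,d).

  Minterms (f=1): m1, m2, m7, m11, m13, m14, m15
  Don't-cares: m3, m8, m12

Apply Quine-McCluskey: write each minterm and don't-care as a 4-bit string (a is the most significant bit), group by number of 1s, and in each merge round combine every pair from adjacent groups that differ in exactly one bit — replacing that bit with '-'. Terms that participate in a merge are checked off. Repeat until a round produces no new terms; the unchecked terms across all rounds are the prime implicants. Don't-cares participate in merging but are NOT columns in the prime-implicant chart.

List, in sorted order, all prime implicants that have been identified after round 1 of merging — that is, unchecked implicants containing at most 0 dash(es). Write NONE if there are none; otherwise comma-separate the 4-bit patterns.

NONE

size-2^0 implicants → 0001(✓)  0010(✓)  0011(✓)  0111(✓)  1000(✓)  1011(✓)  1100(✓)  1101(✓)  1110(✓)  1111(✓)
size-2^1 implicants → -011(✓)  -111(✓)  0-11(✓)  00-1  001-  1-00  1-11(✓)  11-0(✓)  11-1(✓)  110-(✓)  111-(✓)
size-2^2 implicants → --11  11--
Unchecked terms (primes): --11, 00-1, 001-, 1-00, 11--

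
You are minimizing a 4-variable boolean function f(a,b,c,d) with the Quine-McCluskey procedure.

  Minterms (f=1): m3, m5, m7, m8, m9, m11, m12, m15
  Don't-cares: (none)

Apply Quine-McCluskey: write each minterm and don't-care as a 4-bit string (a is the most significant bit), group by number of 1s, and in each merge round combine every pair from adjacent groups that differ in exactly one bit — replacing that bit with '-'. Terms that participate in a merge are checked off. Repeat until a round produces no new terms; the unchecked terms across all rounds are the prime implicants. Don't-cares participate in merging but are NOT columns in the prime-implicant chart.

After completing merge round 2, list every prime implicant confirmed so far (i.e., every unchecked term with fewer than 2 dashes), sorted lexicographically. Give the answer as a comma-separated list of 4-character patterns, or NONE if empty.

01-1, 1-00, 10-1, 100-

size-2^0 implicants → 0011(✓)  0101(✓)  0111(✓)  1000(✓)  1001(✓)  1011(✓)  1100(✓)  1111(✓)
size-2^1 implicants → -011(✓)  -111(✓)  0-11(✓)  01-1  1-00  1-11(✓)  10-1  100-
size-2^2 implicants → --11
Unchecked terms (primes): --11, 01-1, 1-00, 10-1, 100-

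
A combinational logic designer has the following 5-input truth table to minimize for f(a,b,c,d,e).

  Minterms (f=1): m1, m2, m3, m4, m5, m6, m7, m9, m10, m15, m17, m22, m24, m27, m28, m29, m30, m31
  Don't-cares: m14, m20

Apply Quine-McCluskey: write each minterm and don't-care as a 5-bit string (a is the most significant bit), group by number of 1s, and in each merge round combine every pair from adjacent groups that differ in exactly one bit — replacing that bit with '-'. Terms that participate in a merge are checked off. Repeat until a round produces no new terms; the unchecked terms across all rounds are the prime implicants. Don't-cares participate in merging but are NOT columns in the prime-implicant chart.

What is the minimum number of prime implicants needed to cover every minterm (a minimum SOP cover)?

9

Round 0: 00001✓ 00010✓ 00011✓ 00100✓ 00101✓ 00110✓ 00111✓ 01001✓ 01010✓ 01110✓ 01111✓ 10001✓ 10100✓ 10110✓ 11000✓ 11011✓ 11100✓ 11101✓ 11110✓ 11111✓
Round 1: -0001 -0100✓ -0110✓ -1110✓ -1111✓ 0-001 0-010✓ 0-110✓ 0-111✓ 00-01✓ 00-10✓ 00-11✓ 000-1✓ 0001-✓ 001-0✓ 001-1✓ 0010-✓ 0011-✓ 01-10✓ 0111-✓ 1-100✓ 1-110✓ 101-0✓ 11-00 11-11 111-0✓ 111-1✓ 1110-✓ 1111-✓
Round 2: --110 -01-0 -111- 0--10 0-11- 00--1 00-1- 001-- 1-1-0 111--
PIs = {--110, -0001, -01-0, -111-, 0--10, 0-001, 0-11-, 00--1, 00-1-, 001--, 1-1-0, 11-00, 11-11, 111--}
Coverage chart:
  m1: -0001,0-001,00--1
  m2: 0--10,00-1-
  m3: 00--1,00-1-
  m4: -01-0,001--
  m5: 00--1,001--
  m6: --110,-01-0,0--10,0-11-,00-1-,001--
  m7: 0-11-,00--1,00-1-,001--
  m9: 0-001 ←essential
  m10: 0--10 ←essential
  m15: -111-,0-11-
  m17: -0001 ←essential
  m22: --110,-01-0,1-1-0
  m24: 11-00 ←essential
  m27: 11-11 ←essential
  m28: 1-1-0,11-00,111--
  m29: 111-- ←essential
  m30: --110,-111-,1-1-0,111--
  m31: -111-,11-11,111--
Essential: -0001, 0--10, 0-001, 11-00, 11-11, 111--
Petrick residual → -01-0, -111-, 00--1
Min cover (9 terms): b'c'd'e + b'ce' + bcd + a'de' + a'c'd'e + a'b'e + abd'e' + abde + abc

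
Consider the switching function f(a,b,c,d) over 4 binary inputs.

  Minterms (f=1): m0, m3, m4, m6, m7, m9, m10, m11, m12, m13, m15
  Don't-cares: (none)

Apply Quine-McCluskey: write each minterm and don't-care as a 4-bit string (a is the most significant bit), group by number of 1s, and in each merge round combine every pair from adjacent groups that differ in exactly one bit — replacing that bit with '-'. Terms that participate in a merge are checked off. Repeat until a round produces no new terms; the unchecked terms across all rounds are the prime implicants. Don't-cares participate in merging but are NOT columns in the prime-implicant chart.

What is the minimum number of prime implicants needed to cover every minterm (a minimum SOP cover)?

6

Round 0: 0000✓ 0011✓ 0100✓ 0110✓ 0111✓ 1001✓ 1010✓ 1011✓ 1100✓ 1101✓ 1111✓
Round 1: -011✓ -100 -111✓ 0-00 0-11✓ 01-0 011- 1-01✓ 1-11✓ 10-1✓ 101- 11-1✓ 110-
Round 2: --11 1--1
PIs = {--11, -100, 0-00, 01-0, 011-, 1--1, 101-, 110-}
Coverage chart:
  m0: 0-00 ←essential
  m3: --11 ←essential
  m4: -100,0-00,01-0
  m6: 01-0,011-
  m7: --11,011-
  m9: 1--1 ←essential
  m10: 101- ←essential
  m11: --11,1--1,101-
  m12: -100,110-
  m13: 1--1,110-
  m15: --11,1--1
Essential: --11, 0-00, 1--1, 101-
Petrick residual → -100, 01-0
Min cover (6 terms): cd + bc'd' + a'c'd' + a'bd' + ad + ab'c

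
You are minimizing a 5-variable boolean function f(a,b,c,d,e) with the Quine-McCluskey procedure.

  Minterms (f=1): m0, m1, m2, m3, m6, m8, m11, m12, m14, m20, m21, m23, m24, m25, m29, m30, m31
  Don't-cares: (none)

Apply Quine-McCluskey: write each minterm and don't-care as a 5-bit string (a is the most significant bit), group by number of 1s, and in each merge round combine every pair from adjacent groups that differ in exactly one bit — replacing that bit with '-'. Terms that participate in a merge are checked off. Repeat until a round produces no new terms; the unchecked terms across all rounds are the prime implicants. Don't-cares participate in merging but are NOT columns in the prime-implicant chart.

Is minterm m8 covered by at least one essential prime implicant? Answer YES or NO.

NO

Round 0: 00000✓ 00001✓ 00010✓ 00011✓ 00110✓ 01000✓ 01011✓ 01100✓ 01110✓ 10100✓ 10101✓ 10111✓ 11000✓ 11001✓ 11101✓ 11110✓ 11111✓
Round 1: -1000 -1110 0-000 0-011 0-110 00-10 000-0✓ 000-1✓ 0000-✓ 0001-✓ 01-00 011-0 1-101✓ 1-111✓ 101-1✓ 1010- 11-01 1100- 111-1✓ 1111-
Round 2: 000-- 1-1-1
PIs = {-1000, -1110, 0-000, 0-011, 0-110, 00-10, 000--, 01-00, 011-0, 1-1-1, 1010-, 11-01, 1100-, 1111-}
Coverage chart:
  m0: 0-000,000--
  m1: 000-- ←essential
  m2: 00-10,000--
  m3: 0-011,000--
  m6: 0-110,00-10
  m8: -1000,0-000,01-00
  m11: 0-011 ←essential
  m12: 01-00,011-0
  m14: -1110,0-110,011-0
  m20: 1010- ←essential
  m21: 1-1-1,1010-
  m23: 1-1-1 ←essential
  m24: -1000,1100-
  m25: 11-01,1100-
  m29: 1-1-1,11-01
  m30: -1110,1111-
  m31: 1-1-1,1111-
Essential: 0-011, 000--, 1-1-1, 1010-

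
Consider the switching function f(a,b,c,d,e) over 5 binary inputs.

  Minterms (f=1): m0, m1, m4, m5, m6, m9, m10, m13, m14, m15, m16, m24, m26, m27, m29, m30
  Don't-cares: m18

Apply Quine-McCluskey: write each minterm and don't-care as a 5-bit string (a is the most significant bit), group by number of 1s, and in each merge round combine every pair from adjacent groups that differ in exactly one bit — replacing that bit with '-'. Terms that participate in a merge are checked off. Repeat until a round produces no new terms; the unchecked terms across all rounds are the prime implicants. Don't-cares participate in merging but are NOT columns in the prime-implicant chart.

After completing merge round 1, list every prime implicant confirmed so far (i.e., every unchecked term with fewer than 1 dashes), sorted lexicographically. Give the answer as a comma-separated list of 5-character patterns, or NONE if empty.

[col 0] 00000*, 00001*, 00100*, 00101*, 00110*, 01001*, 01010*, 01101*, 01110*, 01111*, 10000*, 10010*, 11000*, 11010*, 11011*, 11101*, 11110*
[col 1] -0000, -1010*, -1101, -1110*, 0-001*, 0-101*, 0-110, 00-00*, 00-01*, 0000-*, 001-0, 0010-*, 01-01*, 01-10*, 011-1, 0111-, 1-000*, 1-010*, 100-0*, 11-10*, 110-0*, 1101-
[col 2] -1-10, 0--01, 00-0-, 1-0-0
Prime implicants: -0000, -1-10, -1101, 0--01, 0-110, 00-0-, 001-0, 011-1, 0111-, 1-0-0, 1101-

NONE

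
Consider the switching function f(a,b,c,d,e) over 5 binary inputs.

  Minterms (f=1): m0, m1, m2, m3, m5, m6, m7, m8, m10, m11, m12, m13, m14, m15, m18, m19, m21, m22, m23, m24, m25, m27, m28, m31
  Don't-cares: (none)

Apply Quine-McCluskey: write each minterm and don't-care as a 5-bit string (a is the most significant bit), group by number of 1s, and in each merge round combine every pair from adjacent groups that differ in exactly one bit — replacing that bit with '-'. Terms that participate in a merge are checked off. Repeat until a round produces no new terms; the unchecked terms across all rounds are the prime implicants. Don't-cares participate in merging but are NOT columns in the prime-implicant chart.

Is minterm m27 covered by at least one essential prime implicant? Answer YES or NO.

[col 0] 00000*, 00001*, 00010*, 00011*, 00101*, 00110*, 00111*, 01000*, 01010*, 01011*, 01100*, 01101*, 01110*, 01111*, 10010*, 10011*, 10101*, 10110*, 10111*, 11000*, 11001*, 11011*, 11100*, 11111*
[col 1] -0010*, -0011*, -0101*, -0110*, -0111*, -1000*, -1011*, -1100*, -1111*, 0-000*, 0-010*, 0-011*, 0-101*, 0-110*, 0-111*, 00-01*, 00-10*, 00-11*, 000-0*, 000-1*, 0000-*, 0001-*, 001-1*, 0011-*, 01-00*, 01-10*, 01-11*, 010-0*, 0101-*, 011-0*, 011-1*, 0110-*, 0111-*, 1-011*, 1-111*, 10-10*, 10-11*, 1001-*, 101-1*, 1011-*, 11-00*, 11-11*, 110-1, 1100-
[col 2] --011*, --111*, -0-10*, -0-11*, -001-*, -01-1, -011-*, -1-00, -1-11*, 0--10*, 0--11*, 0-0-0, 0-01-*, 0-1-1, 0-11-*, 00--1, 00-1-*, 000--, 01--0, 01-1-*, 011--, 1--11*, 10-1-*
[col 3] ---11, -0-1-, 0--1-
Prime implicants: ---11, -0-1-, -01-1, -1-00, 0--1-, 0-0-0, 0-1-1, 00--1, 000--, 01--0, 011--, 110-1, 1100-
PI chart (minterm → PIs covering it):
  0 | 0-0-0,000--
  1 | 00--1,000--
  2 | -0-1-,0--1-,0-0-0,000--
  3 | ---11,-0-1-,0--1-,00--1,000--
  5 | -01-1,0-1-1,00--1
  6 | -0-1-,0--1-
  7 | ---11,-0-1-,-01-1,0--1-,0-1-1,00--1
  8 | -1-00,0-0-0,01--0
  10 | 0--1-,0-0-0,01--0
  11 | ---11,0--1-
  12 | -1-00,01--0,011--
  13 | 0-1-1,011--
  14 | 0--1-,01--0,011--
  15 | ---11,0--1-,0-1-1,011--
  18 | -0-1-  (sole → essential)
  19 | ---11,-0-1-
  21 | -01-1  (sole → essential)
  22 | -0-1-  (sole → essential)
  23 | ---11,-0-1-,-01-1
  24 | -1-00,1100-
  25 | 110-1,1100-
  27 | ---11,110-1
  28 | -1-00  (sole → essential)
  31 | ---11  (sole → essential)
Essential prime implicants: ---11, -0-1-, -01-1, -1-00

YES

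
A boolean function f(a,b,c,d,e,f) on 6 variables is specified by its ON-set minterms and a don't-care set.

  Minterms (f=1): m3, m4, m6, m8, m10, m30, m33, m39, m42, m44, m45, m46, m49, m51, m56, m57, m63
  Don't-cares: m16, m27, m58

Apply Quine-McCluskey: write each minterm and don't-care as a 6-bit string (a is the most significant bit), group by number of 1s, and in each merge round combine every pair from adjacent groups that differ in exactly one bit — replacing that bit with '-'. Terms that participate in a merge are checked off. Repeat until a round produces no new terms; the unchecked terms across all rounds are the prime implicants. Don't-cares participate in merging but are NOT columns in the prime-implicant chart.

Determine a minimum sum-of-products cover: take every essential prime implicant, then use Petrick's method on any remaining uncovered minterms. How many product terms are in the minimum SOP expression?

Round 0: 000011 000100✓ 000110✓ 001000✓ 001010✓ 010000 011011 011110 100001✓ 100111 101010✓ 101100✓ 101101✓ 101110✓ 110001✓ 110011✓ 111000✓ 111001✓ 111010✓ 111111
Round 1: -01010 0001-0 0010-0 1-0001 1-1010 101-10 1011-0 10110- 11-001 1100-1 1110-0 11100-
PIs = {-01010, 000011, 0001-0, 0010-0, 010000, 011011, 011110, 1-0001, 1-1010, 100111, 101-10, 1011-0, 10110-, 11-001, 1100-1, 1110-0, 11100-, 111111}
Coverage chart:
  m3: 000011 ←essential
  m4: 0001-0 ←essential
  m6: 0001-0 ←essential
  m8: 0010-0 ←essential
  m10: -01010,0010-0
  m30: 011110 ←essential
  m33: 1-0001 ←essential
  m39: 100111 ←essential
  m42: -01010,1-1010,101-10
  m44: 1011-0,10110-
  m45: 10110- ←essential
  m46: 101-10,1011-0
  m49: 1-0001,11-001,1100-1
  m51: 1100-1 ←essential
  m56: 1110-0,11100-
  m57: 11-001,11100-
  m63: 111111 ←essential
Essential: 000011, 0001-0, 0010-0, 011110, 1-0001, 100111, 10110-, 1100-1, 111111
Petrick residual → 101-10, 11100-
Min cover (11 terms): a'b'c'd'ef + a'b'c'df' + a'b'cd'f' + a'bcdef' + ac'd'e'f + ab'c'def + ab'cef' + ab'cde' + abc'd'f + abcd'e' + abcdef

11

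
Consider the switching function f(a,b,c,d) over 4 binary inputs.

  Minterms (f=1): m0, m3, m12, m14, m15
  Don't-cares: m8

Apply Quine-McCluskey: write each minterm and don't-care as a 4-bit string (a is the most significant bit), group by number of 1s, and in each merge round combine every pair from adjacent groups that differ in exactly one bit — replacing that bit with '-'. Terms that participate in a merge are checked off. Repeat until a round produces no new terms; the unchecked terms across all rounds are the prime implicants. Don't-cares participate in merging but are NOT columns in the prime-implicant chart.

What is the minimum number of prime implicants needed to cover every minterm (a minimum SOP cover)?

[col 0] 0000*, 0011, 1000*, 1100*, 1110*, 1111*
[col 1] -000, 1-00, 11-0, 111-
Prime implicants: -000, 0011, 1-00, 11-0, 111-
PI chart (minterm → PIs covering it):
  0 | -000  (sole → essential)
  3 | 0011  (sole → essential)
  12 | 1-00,11-0
  14 | 11-0,111-
  15 | 111-  (sole → essential)
Essential prime implicants: -000, 0011, 111-
Petrick residual → 1-00
Minimum SOP uses 4 PIs: b'c'd' + a'b'cd + ac'd' + abc

4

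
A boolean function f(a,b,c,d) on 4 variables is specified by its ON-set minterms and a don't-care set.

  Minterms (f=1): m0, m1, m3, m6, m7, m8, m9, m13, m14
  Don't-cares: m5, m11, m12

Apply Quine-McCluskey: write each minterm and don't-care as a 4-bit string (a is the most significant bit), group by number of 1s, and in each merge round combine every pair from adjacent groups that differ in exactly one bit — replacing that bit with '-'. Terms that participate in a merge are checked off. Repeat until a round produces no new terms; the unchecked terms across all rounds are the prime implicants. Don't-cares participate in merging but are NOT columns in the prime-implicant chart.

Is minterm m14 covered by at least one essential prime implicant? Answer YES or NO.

size-2^0 implicants → 0000(✓)  0001(✓)  0011(✓)  0101(✓)  0110(✓)  0111(✓)  1000(✓)  1001(✓)  1011(✓)  1100(✓)  1101(✓)  1110(✓)
size-2^1 implicants → -000(✓)  -001(✓)  -011(✓)  -101(✓)  -110  0-01(✓)  0-11(✓)  00-1(✓)  000-(✓)  01-1(✓)  011-  1-00(✓)  1-01(✓)  10-1(✓)  100-(✓)  11-0  110-(✓)
size-2^2 implicants → --01  -0-1  -00-  0--1  1-0-
Unchecked terms (primes): --01, -0-1, -00-, -110, 0--1, 011-, 1-0-, 11-0
Minterm coverage:
  m0 ⊆ -00- [E]
  m1 ⊆ --01,-0-1,-00-,0--1
  m3 ⊆ -0-1,0--1
  m6 ⊆ -110,011-
  m7 ⊆ 0--1,011-
  m8 ⊆ -00-,1-0-
  m9 ⊆ --01,-0-1,-00-,1-0-
  m13 ⊆ --01,1-0-
  m14 ⊆ -110,11-0
E = {-00-}

NO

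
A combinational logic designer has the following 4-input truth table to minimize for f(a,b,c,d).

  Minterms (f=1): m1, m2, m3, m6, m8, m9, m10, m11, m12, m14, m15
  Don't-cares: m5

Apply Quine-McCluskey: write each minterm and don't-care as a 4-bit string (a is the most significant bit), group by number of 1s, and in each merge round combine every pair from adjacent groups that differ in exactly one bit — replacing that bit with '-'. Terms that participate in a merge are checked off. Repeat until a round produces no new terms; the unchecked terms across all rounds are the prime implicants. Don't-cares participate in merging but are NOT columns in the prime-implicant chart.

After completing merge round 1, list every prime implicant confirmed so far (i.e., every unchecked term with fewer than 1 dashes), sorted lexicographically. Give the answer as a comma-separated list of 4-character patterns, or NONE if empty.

Round 0: 0001✓ 0010✓ 0011✓ 0101✓ 0110✓ 1000✓ 1001✓ 1010✓ 1011✓ 1100✓ 1110✓ 1111✓
Round 1: -001✓ -010✓ -011✓ -110✓ 0-01 0-10✓ 00-1✓ 001-✓ 1-00✓ 1-10✓ 1-11✓ 10-0✓ 10-1✓ 100-✓ 101-✓ 11-0✓ 111-✓
Round 2: --10 -0-1 -01- 1--0 1-1- 10--
PIs = {--10, -0-1, -01-, 0-01, 1--0, 1-1-, 10--}

NONE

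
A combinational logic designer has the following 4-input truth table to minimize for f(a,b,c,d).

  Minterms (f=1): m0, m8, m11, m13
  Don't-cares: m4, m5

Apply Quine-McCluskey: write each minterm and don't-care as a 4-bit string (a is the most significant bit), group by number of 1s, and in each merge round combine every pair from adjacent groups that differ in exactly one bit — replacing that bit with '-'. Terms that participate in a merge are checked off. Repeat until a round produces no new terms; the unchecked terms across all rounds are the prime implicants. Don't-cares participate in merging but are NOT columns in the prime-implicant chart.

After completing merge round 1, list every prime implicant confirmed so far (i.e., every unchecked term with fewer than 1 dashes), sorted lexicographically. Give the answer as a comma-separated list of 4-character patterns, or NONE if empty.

Round 0: 0000✓ 0100✓ 0101✓ 1000✓ 1011 1101✓
Round 1: -000 -101 0-00 010-
PIs = {-000, -101, 0-00, 010-, 1011}

1011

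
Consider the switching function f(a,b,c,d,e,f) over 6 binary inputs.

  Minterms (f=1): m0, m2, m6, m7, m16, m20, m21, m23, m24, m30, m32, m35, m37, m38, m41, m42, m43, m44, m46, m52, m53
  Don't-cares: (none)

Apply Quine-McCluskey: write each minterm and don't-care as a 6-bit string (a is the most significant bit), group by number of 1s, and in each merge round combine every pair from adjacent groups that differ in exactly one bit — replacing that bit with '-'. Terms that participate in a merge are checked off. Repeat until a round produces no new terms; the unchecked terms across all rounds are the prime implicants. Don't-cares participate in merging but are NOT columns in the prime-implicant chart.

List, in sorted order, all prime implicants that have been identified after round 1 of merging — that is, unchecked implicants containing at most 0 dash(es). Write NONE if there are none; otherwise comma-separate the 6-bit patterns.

011110

[col 0] 000000*, 000010*, 000110*, 000111*, 010000*, 010100*, 010101*, 010111*, 011000*, 011110, 100000*, 100011*, 100101*, 100110*, 101001*, 101010*, 101011*, 101100*, 101110*, 110100*, 110101*
[col 1] -00000, -00110, -10100*, -10101*, 0-0000, 0-0111, 000-10, 0000-0, 00011-, 01-000, 010-00, 0101-1, 01010-*, 1-0101, 10-011, 10-110, 101-10, 1010-1, 10101-, 1011-0, 11010-*
[col 2] -1010-
Prime implicants: -00000, -00110, -1010-, 0-0000, 0-0111, 000-10, 0000-0, 00011-, 01-000, 010-00, 0101-1, 011110, 1-0101, 10-011, 10-110, 101-10, 1010-1, 10101-, 1011-0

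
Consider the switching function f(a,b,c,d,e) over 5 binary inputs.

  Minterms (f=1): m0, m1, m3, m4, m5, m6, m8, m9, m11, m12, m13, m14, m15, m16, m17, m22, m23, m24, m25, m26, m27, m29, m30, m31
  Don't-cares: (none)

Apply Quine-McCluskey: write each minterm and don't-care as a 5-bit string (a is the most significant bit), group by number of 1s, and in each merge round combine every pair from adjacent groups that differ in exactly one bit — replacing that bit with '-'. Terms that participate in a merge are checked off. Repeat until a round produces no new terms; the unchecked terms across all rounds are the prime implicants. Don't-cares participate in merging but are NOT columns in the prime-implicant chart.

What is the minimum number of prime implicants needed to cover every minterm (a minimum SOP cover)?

Round 0: 00000✓ 00001✓ 00011✓ 00100✓ 00101✓ 00110✓ 01000✓ 01001✓ 01011✓ 01100✓ 01101✓ 01110✓ 01111✓ 10000✓ 10001✓ 10110✓ 10111✓ 11000✓ 11001✓ 11010✓ 11011✓ 11101✓ 11110✓ 11111✓
Round 1: -0000✓ -0001✓ -0110✓ -1000✓ -1001✓ -1011✓ -1101✓ -1110✓ -1111✓ 0-000✓ 0-001✓ 0-011✓ 0-100✓ 0-101✓ 0-110✓ 00-00✓ 00-01✓ 000-1✓ 0000-✓ 001-0✓ 0010-✓ 01-00✓ 01-01✓ 01-11✓ 010-1✓ 0100-✓ 011-0✓ 011-1✓ 0110-✓ 0111-✓ 1-000✓ 1-001✓ 1-110✓ 1-111✓ 1000-✓ 1011-✓ 11-01✓ 11-10✓ 11-11✓ 110-0✓ 110-1✓ 1100-✓ 1101-✓ 111-1✓ 1111-✓
Round 2: --000✓ --001✓ --110 -000-✓ -1-01✓ -1-11✓ -10-1✓ -100-✓ -11-1✓ -111- 0--00✓ 0--01✓ 0-0-1 0-00-✓ 0-1-0 0-10-✓ 00-0-✓ 01--1✓ 01-0-✓ 011-- 1-00-✓ 1-11- 11--1✓ 11-1- 110--
Round 3: --00- -1--1 0--0-
PIs = {--00-, --110, -1--1, -111-, 0--0-, 0-0-1, 0-1-0, 011--, 1-11-, 11-1-, 110--}
Coverage chart:
  m0: --00-,0--0-
  m1: --00-,0--0-,0-0-1
  m3: 0-0-1 ←essential
  m4: 0--0-,0-1-0
  m5: 0--0- ←essential
  m6: --110,0-1-0
  m8: --00-,0--0-
  m9: --00-,-1--1,0--0-,0-0-1
  m11: -1--1,0-0-1
  m12: 0--0-,0-1-0,011--
  m13: -1--1,0--0-,011--
  m14: --110,-111-,0-1-0,011--
  m15: -1--1,-111-,011--
  m16: --00- ←essential
  m17: --00- ←essential
  m22: --110,1-11-
  m23: 1-11- ←essential
  m24: --00-,110--
  m25: --00-,-1--1,110--
  m26: 11-1-,110--
  m27: -1--1,11-1-,110--
  m29: -1--1 ←essential
  m30: --110,-111-,1-11-,11-1-
  m31: -1--1,-111-,1-11-,11-1-
Essential: --00-, -1--1, 0--0-, 0-0-1, 1-11-
Petrick residual → --110, 11-1-
Min cover (7 terms): c'd' + cde' + be + a'd' + a'c'e + acd + abd

7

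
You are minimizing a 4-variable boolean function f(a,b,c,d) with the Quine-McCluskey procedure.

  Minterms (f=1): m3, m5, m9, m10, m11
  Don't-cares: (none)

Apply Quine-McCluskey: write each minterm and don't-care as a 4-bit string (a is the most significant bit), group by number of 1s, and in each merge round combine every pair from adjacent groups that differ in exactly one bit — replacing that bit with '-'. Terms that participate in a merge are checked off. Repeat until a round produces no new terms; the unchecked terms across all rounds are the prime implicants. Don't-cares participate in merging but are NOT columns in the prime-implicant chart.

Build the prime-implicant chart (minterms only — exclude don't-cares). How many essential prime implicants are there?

4

[col 0] 0011*, 0101, 1001*, 1010*, 1011*
[col 1] -011, 10-1, 101-
Prime implicants: -011, 0101, 10-1, 101-
PI chart (minterm → PIs covering it):
  3 | -011  (sole → essential)
  5 | 0101  (sole → essential)
  9 | 10-1  (sole → essential)
  10 | 101-  (sole → essential)
  11 | -011,10-1,101-
Essential prime implicants: -011, 0101, 10-1, 101-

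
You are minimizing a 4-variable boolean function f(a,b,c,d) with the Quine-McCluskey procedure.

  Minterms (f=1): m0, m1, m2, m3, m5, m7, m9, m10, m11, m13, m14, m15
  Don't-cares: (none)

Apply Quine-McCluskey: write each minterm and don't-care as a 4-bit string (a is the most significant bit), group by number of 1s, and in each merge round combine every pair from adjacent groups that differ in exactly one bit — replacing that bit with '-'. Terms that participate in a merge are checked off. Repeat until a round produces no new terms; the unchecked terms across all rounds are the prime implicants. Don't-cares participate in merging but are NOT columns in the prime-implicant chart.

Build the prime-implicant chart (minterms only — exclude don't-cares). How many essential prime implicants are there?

size-2^0 implicants → 0000(✓)  0001(✓)  0010(✓)  0011(✓)  0101(✓)  0111(✓)  1001(✓)  1010(✓)  1011(✓)  1101(✓)  1110(✓)  1111(✓)
size-2^1 implicants → -001(✓)  -010(✓)  -011(✓)  -101(✓)  -111(✓)  0-01(✓)  0-11(✓)  00-0(✓)  00-1(✓)  000-(✓)  001-(✓)  01-1(✓)  1-01(✓)  1-10(✓)  1-11(✓)  10-1(✓)  101-(✓)  11-1(✓)  111-(✓)
size-2^2 implicants → --01(✓)  --11(✓)  -0-1(✓)  -01-  -1-1(✓)  0--1(✓)  00--  1--1(✓)  1-1-
size-2^3 implicants → ---1
Unchecked terms (primes): ---1, -01-, 00--, 1-1-
Minterm coverage:
  m0 ⊆ 00-- [E]
  m1 ⊆ ---1,00--
  m2 ⊆ -01-,00--
  m3 ⊆ ---1,-01-,00--
  m5 ⊆ ---1 [E]
  m7 ⊆ ---1 [E]
  m9 ⊆ ---1 [E]
  m10 ⊆ -01-,1-1-
  m11 ⊆ ---1,-01-,1-1-
  m13 ⊆ ---1 [E]
  m14 ⊆ 1-1- [E]
  m15 ⊆ ---1,1-1-
E = {---1, 00--, 1-1-}

3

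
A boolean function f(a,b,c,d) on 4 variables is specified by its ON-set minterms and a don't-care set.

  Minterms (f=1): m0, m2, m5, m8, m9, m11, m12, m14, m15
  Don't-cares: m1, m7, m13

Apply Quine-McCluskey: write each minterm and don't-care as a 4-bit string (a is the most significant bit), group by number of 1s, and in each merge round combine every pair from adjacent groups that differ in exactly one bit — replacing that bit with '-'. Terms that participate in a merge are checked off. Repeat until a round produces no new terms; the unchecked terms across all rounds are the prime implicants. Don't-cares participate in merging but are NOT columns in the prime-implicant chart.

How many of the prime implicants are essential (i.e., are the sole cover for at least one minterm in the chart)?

3

Round 0: 0000✓ 0001✓ 0010✓ 0101✓ 0111✓ 1000✓ 1001✓ 1011✓ 1100✓ 1101✓ 1110✓ 1111✓
Round 1: -000✓ -001✓ -101✓ -111✓ 0-01✓ 00-0 000-✓ 01-1✓ 1-00✓ 1-01✓ 1-11✓ 10-1✓ 100-✓ 11-0✓ 11-1✓ 110-✓ 111-✓
Round 2: --01 -00- -1-1 1--1 1-0- 11--
PIs = {--01, -00-, -1-1, 00-0, 1--1, 1-0-, 11--}
Coverage chart:
  m0: -00-,00-0
  m2: 00-0 ←essential
  m5: --01,-1-1
  m8: -00-,1-0-
  m9: --01,-00-,1--1,1-0-
  m11: 1--1 ←essential
  m12: 1-0-,11--
  m14: 11-- ←essential
  m15: -1-1,1--1,11--
Essential: 00-0, 1--1, 11--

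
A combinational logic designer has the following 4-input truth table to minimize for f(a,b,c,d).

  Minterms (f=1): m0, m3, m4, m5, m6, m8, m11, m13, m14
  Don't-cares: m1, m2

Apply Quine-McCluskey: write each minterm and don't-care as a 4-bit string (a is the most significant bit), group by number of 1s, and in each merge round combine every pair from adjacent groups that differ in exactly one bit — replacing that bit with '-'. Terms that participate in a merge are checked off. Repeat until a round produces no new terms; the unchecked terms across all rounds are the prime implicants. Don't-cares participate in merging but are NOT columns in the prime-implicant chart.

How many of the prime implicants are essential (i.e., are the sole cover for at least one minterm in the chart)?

4

[col 0] 0000*, 0001*, 0010*, 0011*, 0100*, 0101*, 0110*, 1000*, 1011*, 1101*, 1110*
[col 1] -000, -011, -101, -110, 0-00*, 0-01*, 0-10*, 00-0*, 00-1*, 000-*, 001-*, 01-0*, 010-*
[col 2] 0--0, 0-0-, 00--
Prime implicants: -000, -011, -101, -110, 0--0, 0-0-, 00--
PI chart (minterm → PIs covering it):
  0 | -000,0--0,0-0-,00--
  3 | -011,00--
  4 | 0--0,0-0-
  5 | -101,0-0-
  6 | -110,0--0
  8 | -000  (sole → essential)
  11 | -011  (sole → essential)
  13 | -101  (sole → essential)
  14 | -110  (sole → essential)
Essential prime implicants: -000, -011, -101, -110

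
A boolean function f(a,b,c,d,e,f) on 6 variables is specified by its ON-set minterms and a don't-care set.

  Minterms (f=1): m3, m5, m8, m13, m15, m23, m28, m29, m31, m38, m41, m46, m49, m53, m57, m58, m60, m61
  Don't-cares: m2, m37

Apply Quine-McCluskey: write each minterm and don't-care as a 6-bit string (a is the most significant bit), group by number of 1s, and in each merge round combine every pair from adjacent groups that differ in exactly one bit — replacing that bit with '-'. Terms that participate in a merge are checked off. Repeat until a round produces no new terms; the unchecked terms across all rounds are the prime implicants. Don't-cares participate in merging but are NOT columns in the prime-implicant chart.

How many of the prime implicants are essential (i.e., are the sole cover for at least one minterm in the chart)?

9

[col 0] 000010*, 000011*, 000101*, 001000, 001101*, 001111*, 010111*, 011100*, 011101*, 011111*, 100101*, 100110*, 101001*, 101110*, 110001*, 110101*, 111001*, 111010, 111100*, 111101*
[col 1] -00101, -11100*, -11101*, 0-1101*, 0-1111*, 00-101, 00001-, 0011-1*, 01-111, 0111-1*, 01110-*, 1-0101, 1-1001, 10-110, 11-001*, 11-101*, 110-01*, 111-01*, 11110-*
[col 2] -1110-, 0-11-1, 11--01
Prime implicants: -00101, -1110-, 0-11-1, 00-101, 00001-, 001000, 01-111, 1-0101, 1-1001, 10-110, 11--01, 111010
PI chart (minterm → PIs covering it):
  3 | 00001-  (sole → essential)
  5 | -00101,00-101
  8 | 001000  (sole → essential)
  13 | 0-11-1,00-101
  15 | 0-11-1  (sole → essential)
  23 | 01-111  (sole → essential)
  28 | -1110-  (sole → essential)
  29 | -1110-,0-11-1
  31 | 0-11-1,01-111
  38 | 10-110  (sole → essential)
  41 | 1-1001  (sole → essential)
  46 | 10-110  (sole → essential)
  49 | 11--01  (sole → essential)
  53 | 1-0101,11--01
  57 | 1-1001,11--01
  58 | 111010  (sole → essential)
  60 | -1110-  (sole → essential)
  61 | -1110-,11--01
Essential prime implicants: -1110-, 0-11-1, 00001-, 001000, 01-111, 1-1001, 10-110, 11--01, 111010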